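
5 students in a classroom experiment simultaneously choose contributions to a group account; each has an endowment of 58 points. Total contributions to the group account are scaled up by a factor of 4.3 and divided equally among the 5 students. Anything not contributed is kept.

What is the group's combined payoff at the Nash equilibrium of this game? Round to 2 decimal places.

290.00 points

Each contributed unit returns 4.3/5 = 0.8600 to its contributor — below 1 — so contributing 0 is dominant for every player. At the Nash equilibrium everyone keeps their 58, and the group total is 5 × 58 = 290.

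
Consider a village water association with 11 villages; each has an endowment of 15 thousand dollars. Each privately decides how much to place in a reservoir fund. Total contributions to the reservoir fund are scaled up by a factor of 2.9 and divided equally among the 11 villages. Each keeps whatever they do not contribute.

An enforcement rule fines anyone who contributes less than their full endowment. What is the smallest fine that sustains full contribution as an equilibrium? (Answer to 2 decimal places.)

Given the others contribute fully, the best deviation is to contribute 0 (any partial contribution still incurs the fine and gives up units whose private return 0.2636 is below 1).
Deviating from 15 to 0 saves 15 thousand dollars but forfeits the deviator's share of the drop in the reservoir fund: 2.9/11 × 15 = 3.95.
So the deviation gain is 15 − 3.95 = 11.05, and the fine must be at least 11.05 thousand dollars to wipe it out.

11.05 thousand dollars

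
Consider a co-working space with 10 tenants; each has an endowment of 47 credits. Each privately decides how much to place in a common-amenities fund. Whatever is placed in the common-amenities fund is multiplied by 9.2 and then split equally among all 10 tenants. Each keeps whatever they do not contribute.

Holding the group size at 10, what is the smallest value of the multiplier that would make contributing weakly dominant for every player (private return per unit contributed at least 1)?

A contributed unit returns (multiplier)/10 to its contributor.
This reaches 1 exactly when the multiplier is 10.

10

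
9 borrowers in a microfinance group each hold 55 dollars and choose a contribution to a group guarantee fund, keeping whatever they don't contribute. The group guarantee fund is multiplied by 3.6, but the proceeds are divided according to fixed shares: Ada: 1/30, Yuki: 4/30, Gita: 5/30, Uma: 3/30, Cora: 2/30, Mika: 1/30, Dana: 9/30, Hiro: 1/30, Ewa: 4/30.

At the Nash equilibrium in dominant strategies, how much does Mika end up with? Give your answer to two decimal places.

61.60 dollars

For player j, contributing a unit is worthwhile iff 3.6 × (j's share) ≥ 1, i.e. iff j's share is at least 0.2778.
Only Dana (9/30) clears that bar, contributing 55; the remaining 8 contribute 0. Total contributed: 55.
Mika keeps 55 and receives 3.6 × 55 × 1/30 = 6.60 from the group guarantee fund, for a payoff of 61.60.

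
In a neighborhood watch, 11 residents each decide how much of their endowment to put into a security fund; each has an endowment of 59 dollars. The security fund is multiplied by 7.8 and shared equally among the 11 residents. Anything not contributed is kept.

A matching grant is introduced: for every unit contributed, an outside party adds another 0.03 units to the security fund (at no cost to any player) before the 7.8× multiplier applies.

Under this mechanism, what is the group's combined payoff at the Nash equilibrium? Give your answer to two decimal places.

The effective private return is 7.8 × 1.03 / 11 = 0.7304, which is still under 1, so the mechanism doesn't change anyone's dominant strategy: zero contribution.
At the Nash equilibrium no one contributes; group total payoff = 11 × 59 = 649.

649.00 dollars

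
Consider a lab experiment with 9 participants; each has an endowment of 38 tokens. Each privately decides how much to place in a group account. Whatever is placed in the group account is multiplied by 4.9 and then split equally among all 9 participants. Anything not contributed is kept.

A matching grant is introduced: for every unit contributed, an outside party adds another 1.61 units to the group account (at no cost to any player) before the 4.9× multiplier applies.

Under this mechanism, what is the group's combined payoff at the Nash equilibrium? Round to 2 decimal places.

With the mechanism, a contributed unit returns 4.9 × 2.61 / 9 = 1.4210 per unit of net cost to the contributor — now above 1 — so contributing fully is weakly dominant for every player.
At the Nash equilibrium everyone contributes 38. Group total payoff = 4.9 × 2.61 × 342 = 4373.84.

4373.84 tokens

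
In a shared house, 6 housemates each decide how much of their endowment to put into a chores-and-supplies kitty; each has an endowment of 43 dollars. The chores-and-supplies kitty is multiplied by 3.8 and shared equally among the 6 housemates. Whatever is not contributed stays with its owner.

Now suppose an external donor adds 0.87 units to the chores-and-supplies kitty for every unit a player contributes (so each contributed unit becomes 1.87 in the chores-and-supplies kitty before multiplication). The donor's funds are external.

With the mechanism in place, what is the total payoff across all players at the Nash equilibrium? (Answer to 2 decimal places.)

1833.35 dollars

Under the mechanism each unit contributed yields 3.8 × 1.87 / 6 = 1.1843 back to its contributor per unit of net cost, which exceeds 1, making full contribution the dominant choice for everyone.
At the Nash equilibrium everyone contributes 43. Group total payoff = 3.8 × 1.87 × 258 = 1833.35.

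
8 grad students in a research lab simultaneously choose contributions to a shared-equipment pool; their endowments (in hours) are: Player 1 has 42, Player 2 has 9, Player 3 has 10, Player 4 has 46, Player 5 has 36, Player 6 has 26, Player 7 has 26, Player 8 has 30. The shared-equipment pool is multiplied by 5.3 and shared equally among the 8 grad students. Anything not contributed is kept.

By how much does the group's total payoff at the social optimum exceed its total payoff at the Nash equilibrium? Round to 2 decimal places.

967.50 hours

The private return per contributed unit is 5.3/8 = 0.6625 < 1 for every player regardless of endowment, so the Nash equilibrium is zero contribution and the group total is Σ E_j = 42 + 9 + 10 + 46 + 36 + 26 + 26 + 30 = 225.
Each contributed unit returns 5.300 to the group, so the social optimum is full contribution by everyone: group total = 5.300 × 225 = 1192.50.
Efficiency loss = (5.300 − 1) × 225 = 967.50.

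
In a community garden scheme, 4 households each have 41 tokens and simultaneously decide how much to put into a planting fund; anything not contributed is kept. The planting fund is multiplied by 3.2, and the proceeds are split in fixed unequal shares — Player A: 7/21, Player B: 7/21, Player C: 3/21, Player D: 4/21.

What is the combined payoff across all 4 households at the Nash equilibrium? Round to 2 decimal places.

A player with share s gets back 3.2·s per unit contributed, so full contribution is dominant for anyone with s > 1/3.2 = 0.3125 and zero contribution is dominant for anyone below.
Player A and Player B are above the threshold, contributing 41 each; the remaining 2 contribute 0. Total contributed: 82.
The planting fund pays out 3.2 × 82 = 262.40 in total (split across the unequal shares, but the aggregate is all that matters for the group sum).
The 2 free-riders keep 41 each, adding 82. Group total = 82 + 262.40 = 344.40.

344.40 tokens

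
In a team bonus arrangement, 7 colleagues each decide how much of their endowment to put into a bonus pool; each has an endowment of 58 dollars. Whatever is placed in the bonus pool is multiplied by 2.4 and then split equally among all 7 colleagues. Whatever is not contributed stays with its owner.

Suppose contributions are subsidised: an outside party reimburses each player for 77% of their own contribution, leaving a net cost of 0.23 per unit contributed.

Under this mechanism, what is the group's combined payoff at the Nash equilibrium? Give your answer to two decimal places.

With the mechanism, a contributed unit returns (2.4/7) / 0.23 = 1.4907 per unit of net cost to the contributor — now above 1 — so contributing fully is weakly dominant for every player.
At the Nash equilibrium everyone contributes 58. Group total payoff = 7 × (58 × 0.77 + 2.4 × 58) = 1287.02.

1287.02 dollars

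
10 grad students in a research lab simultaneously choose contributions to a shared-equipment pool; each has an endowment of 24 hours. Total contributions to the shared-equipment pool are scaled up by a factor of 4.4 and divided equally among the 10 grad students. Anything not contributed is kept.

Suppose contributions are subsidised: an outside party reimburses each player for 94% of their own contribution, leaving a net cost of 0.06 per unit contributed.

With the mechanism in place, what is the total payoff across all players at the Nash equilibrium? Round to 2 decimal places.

1281.60 hours

With the mechanism, a contributed unit returns (4.4/10) / 0.06 = 7.3333 per unit of net cost to the contributor — now above 1 — so contributing fully is weakly dominant for every player.
At the Nash equilibrium everyone contributes 24. Group total payoff = 10 × (24 × 0.94 + 4.4 × 24) = 1281.60.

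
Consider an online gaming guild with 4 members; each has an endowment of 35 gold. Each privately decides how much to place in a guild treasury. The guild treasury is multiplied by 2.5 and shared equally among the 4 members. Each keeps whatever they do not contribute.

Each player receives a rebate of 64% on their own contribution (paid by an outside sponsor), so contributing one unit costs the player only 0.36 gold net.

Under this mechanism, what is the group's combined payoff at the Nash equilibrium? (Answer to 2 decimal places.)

Under the mechanism each unit contributed yields (2.5/4) / 0.36 = 1.7361 back to its contributor per unit of net cost, which exceeds 1, making full contribution the dominant choice for everyone.
At the Nash equilibrium everyone contributes 35. Group total payoff = 4 × (35 × 0.64 + 2.5 × 35) = 439.60.

439.60 gold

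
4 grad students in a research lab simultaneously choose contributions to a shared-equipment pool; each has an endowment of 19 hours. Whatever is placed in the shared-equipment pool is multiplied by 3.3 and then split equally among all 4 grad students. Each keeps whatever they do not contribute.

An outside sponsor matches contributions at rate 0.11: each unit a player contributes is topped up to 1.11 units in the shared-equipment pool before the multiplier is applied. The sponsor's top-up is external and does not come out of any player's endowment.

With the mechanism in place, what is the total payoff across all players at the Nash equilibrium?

With the mechanism, a contributed unit returns 3.3 × 1.11 / 4 = 0.9158 per unit of net cost — still below 1 — so contributing 0 remains dominant for every player.
Everyone keeps their endowment and the group total is 4 × 19 = 76.

76.00 hours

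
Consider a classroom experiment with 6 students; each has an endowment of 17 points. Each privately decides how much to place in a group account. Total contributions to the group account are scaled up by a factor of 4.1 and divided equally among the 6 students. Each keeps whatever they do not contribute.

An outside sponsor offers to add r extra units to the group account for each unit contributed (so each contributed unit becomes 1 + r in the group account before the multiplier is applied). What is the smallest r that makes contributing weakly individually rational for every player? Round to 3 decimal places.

With matching at rate r, one contributed unit becomes (1 + r) in the group account and returns 4.1 × (1 + r) / 6 to the contributor.
Setting this equal to 1: 1 + r = 6/4.1 = 1.4634.
So the minimum matching rate is r = 1.4634 − 1 = 0.463.

0.463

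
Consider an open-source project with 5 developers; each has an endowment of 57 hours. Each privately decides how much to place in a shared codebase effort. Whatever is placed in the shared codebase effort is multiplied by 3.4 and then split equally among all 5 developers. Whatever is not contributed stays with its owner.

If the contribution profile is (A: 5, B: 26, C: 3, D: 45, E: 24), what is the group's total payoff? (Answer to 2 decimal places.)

532.20 hours

Total contributed: 5 + 26 + 3 + 45 + 24 = 103; total kept: 5 × 57 − 103 = 182.
The shared codebase effort pays out 3.4 × 103 = 350.20 in aggregate.
Group total = 182 + 350.20 = 532.20.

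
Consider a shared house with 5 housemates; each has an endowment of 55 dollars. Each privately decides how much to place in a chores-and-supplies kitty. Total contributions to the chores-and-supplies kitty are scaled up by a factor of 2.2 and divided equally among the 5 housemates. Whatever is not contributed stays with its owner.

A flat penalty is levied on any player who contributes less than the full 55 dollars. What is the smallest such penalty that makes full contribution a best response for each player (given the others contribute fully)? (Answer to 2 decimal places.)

30.80 dollars

Given the others contribute fully, the best deviation is to contribute 0 (any partial contribution still incurs the fine and gives up units whose private return 0.4400 is below 1).
Deviating from 55 to 0 saves 55 dollars but forfeits the deviator's share of the drop in the chores-and-supplies kitty: 2.2/5 × 55 = 24.20.
So the deviation gain is 55 − 24.20 = 30.80, and the fine must be at least 30.80 dollars to wipe it out.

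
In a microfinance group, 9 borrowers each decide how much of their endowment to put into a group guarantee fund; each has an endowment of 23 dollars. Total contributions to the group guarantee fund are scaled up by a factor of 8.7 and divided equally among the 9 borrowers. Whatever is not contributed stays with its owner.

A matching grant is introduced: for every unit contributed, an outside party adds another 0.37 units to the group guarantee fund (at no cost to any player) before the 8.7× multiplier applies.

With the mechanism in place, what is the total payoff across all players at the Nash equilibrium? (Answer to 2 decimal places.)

The effective private return per unit is now 8.7 × 1.37 / 9 = 1.3243 > 1, so every player's dominant strategy flips to full contribution.
At the Nash equilibrium everyone contributes 23. Group total payoff = 8.7 × 1.37 × 207 = 2467.23.

2467.23 dollars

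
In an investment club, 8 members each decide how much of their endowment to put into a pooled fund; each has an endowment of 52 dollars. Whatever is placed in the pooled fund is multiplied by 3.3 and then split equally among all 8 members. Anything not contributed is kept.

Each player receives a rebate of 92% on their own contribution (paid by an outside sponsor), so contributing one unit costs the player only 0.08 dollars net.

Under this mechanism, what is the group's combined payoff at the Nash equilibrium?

1755.52 dollars

With the mechanism, a contributed unit returns (3.3/8) / 0.08 = 5.1563 per unit of net cost to the contributor — now above 1 — so contributing fully is weakly dominant for every player.
So the Nash equilibrium is full contribution by all 8; the group earns 8 × (52 × 0.92 + 3.3 × 52) = 1755.52.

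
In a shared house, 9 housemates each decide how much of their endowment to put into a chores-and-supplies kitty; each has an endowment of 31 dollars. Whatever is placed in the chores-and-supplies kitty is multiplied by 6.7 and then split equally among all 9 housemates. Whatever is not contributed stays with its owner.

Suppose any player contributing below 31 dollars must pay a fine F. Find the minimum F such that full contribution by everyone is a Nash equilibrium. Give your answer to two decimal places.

7.92 dollars

Given the others contribute fully, the best deviation is to contribute 0 (any partial contribution still incurs the fine and gives up units whose private return 0.7444 is below 1).
Deviating from 31 to 0 saves 31 dollars but forfeits the deviator's share of the drop in the chores-and-supplies kitty: 6.7/9 × 31 = 23.08.
So the deviation gain is 31 − 23.08 = 7.92, and the fine must be at least 7.92 dollars to wipe it out.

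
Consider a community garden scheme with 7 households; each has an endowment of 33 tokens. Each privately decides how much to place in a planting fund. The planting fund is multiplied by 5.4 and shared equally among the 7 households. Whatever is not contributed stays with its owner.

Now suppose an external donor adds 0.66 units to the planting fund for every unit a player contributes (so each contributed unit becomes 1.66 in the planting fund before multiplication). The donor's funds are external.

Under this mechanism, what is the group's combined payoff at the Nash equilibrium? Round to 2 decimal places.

2070.68 tokens

The effective private return per unit is now 5.4 × 1.66 / 7 = 1.2806 > 1, so every player's dominant strategy flips to full contribution.
At the Nash equilibrium everyone contributes 33. Group total payoff = 5.4 × 1.66 × 231 = 2070.68.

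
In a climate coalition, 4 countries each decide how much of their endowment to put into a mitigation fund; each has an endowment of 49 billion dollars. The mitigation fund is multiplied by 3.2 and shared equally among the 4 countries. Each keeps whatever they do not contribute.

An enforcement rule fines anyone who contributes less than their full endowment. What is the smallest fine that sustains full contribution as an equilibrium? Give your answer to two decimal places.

Given the others contribute fully, the best deviation is to contribute 0 (any partial contribution still incurs the fine and gives up units whose private return 0.8000 is below 1).
Deviating from 49 to 0 saves 49 billion dollars but forfeits the deviator's share of the drop in the mitigation fund: 3.2/4 × 49 = 39.20.
So the deviation gain is 49 − 39.20 = 9.80, and the fine must be at least 9.80 billion dollars to wipe it out.

9.80 billion dollars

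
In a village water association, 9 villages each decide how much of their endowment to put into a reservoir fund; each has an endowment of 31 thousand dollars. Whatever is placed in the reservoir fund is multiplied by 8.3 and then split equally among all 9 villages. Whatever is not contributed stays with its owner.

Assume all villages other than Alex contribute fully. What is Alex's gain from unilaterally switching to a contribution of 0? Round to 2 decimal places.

Switching from a contribution of 31 to 0 lets Alex keep an extra 31 thousand dollars, but lowers the reservoir fund by 31, which costs Alex their own share of that drop: 8.3/9 × 31 = 28.59.
Net gain = 31 − 28.59 = 2.41. The private return per contributed unit (0.9222) is below 1, so free-riding is indeed the best response regardless of what the others do.

2.41 thousand dollars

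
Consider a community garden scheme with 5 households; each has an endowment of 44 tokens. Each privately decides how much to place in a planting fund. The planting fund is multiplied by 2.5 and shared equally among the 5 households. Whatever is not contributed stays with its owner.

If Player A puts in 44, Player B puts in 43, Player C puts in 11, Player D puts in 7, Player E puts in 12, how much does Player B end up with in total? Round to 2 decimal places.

59.50 tokens

Total contributed: 44 + 43 + 11 + 7 + 12 = 117.
Each receives 2.5 × 117 / 5 = 58.50 from the planting fund.
Player B keeps 44 − 43 = 1, so Player B's payoff is 1 + 58.50 = 59.50.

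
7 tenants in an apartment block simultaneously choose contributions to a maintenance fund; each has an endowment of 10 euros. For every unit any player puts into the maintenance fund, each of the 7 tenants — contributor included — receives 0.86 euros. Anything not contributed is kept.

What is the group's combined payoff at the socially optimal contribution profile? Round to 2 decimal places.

Each contributed unit returns 6.020 to the group as a whole (0.86 to each of 7 players), which exceeds 1, so the social optimum is full contribution: group total = 6.020 × 70 = 421.40.

421.40 euros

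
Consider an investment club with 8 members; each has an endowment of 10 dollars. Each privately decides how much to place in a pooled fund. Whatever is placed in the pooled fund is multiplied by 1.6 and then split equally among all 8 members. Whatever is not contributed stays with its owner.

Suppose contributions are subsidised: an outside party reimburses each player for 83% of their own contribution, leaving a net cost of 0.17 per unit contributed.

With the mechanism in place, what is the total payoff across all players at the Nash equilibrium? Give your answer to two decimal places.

With the mechanism, a contributed unit returns (1.6/8) / 0.17 = 1.1765 per unit of net cost to the contributor — now above 1 — so contributing fully is weakly dominant for every player.
So the Nash equilibrium is full contribution by all 8; the group earns 8 × (10 × 0.83 + 1.6 × 10) = 194.40.

194.40 dollars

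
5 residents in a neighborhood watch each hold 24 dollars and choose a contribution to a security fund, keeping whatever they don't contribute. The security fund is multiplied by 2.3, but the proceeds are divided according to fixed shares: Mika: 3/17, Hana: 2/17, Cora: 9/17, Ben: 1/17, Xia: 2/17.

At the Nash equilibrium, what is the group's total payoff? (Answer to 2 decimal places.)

151.20 dollars

Player j's private return per contributed unit is 2.3 × (j's share). Contributing is weakly dominant for j when that share is at least 1/2.3 = 0.4348, and contributing 0 is dominant otherwise.
The only share above 0.4348 is Cora's 9/17, contributing 24; the remaining 4 contribute 0. Total contributed: 24.
The security fund pays out 2.3 × 24 = 55.20 in total (split across the unequal shares, but the aggregate is all that matters for the group sum).
The 4 free-riders keep 24 each, adding 96. Group total = 96 + 55.20 = 151.20.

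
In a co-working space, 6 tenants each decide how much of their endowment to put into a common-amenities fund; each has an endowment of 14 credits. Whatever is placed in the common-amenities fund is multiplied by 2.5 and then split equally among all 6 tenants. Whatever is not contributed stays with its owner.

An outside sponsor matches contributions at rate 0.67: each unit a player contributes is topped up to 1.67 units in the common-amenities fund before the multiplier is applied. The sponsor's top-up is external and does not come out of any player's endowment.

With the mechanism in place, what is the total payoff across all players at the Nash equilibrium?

Even with the mechanism, each unit contributed returns only 2.5 × 1.67 / 6 = 0.6958 per unit of net cost, so contributing nothing is still dominant.
At the Nash equilibrium no one contributes; group total payoff = 6 × 14 = 84.

84.00 credits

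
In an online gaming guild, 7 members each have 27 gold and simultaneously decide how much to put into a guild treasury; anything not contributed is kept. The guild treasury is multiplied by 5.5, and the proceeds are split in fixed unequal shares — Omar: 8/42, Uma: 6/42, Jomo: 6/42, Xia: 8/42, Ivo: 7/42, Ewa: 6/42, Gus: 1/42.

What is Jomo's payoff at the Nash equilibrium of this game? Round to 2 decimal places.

For player j, contributing a unit is worthwhile iff 5.5 × (j's share) ≥ 1, i.e. iff j's share is at least 0.1818.
Omar and Xia clear that bar, contributing 27 each; the remaining 5 contribute 0. Total contributed: 54.
Jomo keeps 27 and receives 5.5 × 54 × 6/42 = 42.43 from the guild treasury, for a payoff of 69.43.

69.43 gold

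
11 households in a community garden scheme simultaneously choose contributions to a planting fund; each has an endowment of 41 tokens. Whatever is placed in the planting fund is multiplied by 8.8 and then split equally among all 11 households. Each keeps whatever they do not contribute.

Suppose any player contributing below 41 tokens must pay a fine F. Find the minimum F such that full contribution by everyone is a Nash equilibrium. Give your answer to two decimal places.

Given the others contribute fully, the best deviation is to contribute 0 (any partial contribution still incurs the fine and gives up units whose private return 0.8000 is below 1).
Deviating from 41 to 0 saves 41 tokens but forfeits the deviator's share of the drop in the planting fund: 8.8/11 × 41 = 32.80.
So the deviation gain is 41 − 32.80 = 8.20, and the fine must be at least 8.20 tokens to wipe it out.

8.20 tokens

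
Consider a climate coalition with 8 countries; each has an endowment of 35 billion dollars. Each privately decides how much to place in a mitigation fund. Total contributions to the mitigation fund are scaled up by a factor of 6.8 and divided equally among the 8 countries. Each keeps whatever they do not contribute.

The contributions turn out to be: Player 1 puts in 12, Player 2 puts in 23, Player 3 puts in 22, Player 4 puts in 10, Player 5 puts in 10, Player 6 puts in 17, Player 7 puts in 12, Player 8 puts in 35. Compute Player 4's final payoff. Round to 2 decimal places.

144.85 billion dollars

Total contributed: 12 + 23 + 22 + 10 + 10 + 17 + 12 + 35 = 141.
Each receives 6.8 × 141 / 8 = 119.85 from the mitigation fund.
Player 4 keeps 35 − 10 = 25, so Player 4's payoff is 25 + 119.85 = 144.85.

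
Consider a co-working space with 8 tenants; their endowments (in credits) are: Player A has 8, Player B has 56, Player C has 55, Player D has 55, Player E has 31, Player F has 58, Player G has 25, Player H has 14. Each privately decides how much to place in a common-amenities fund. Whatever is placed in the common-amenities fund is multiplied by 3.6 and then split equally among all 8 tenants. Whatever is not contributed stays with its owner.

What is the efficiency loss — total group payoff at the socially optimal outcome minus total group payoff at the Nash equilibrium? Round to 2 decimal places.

785.20 credits

The private return per contributed unit is 3.6/8 = 0.4500 < 1 for every player regardless of endowment, so the Nash equilibrium is zero contribution and the group total is Σ E_j = 8 + 56 + 55 + 55 + 31 + 58 + 25 + 14 = 302.
Each contributed unit returns 3.600 to the group, so the social optimum is full contribution by everyone: group total = 3.600 × 302 = 1087.20.
Efficiency loss = (3.600 − 1) × 302 = 785.20.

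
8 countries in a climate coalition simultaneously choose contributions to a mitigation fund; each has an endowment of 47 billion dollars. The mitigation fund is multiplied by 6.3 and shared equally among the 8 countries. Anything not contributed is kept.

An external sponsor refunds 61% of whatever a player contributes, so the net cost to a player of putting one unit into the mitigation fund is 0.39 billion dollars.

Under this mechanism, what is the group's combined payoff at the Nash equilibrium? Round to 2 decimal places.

2598.16 billion dollars

Under the mechanism each unit contributed yields (6.3/8) / 0.39 = 2.0192 back to its contributor per unit of net cost, which exceeds 1, making full contribution the dominant choice for everyone.
At the Nash equilibrium everyone contributes 47. Group total payoff = 8 × (47 × 0.61 + 6.3 × 47) = 2598.16.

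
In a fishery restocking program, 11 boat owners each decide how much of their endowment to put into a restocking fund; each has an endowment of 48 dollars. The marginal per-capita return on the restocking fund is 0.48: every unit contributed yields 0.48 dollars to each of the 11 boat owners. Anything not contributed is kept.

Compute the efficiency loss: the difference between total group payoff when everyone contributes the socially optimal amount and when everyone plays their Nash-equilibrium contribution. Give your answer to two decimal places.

The private return per contributed unit is 0.48 < 1, so contributing 0 is dominant for every player. At the Nash equilibrium everyone keeps their 48, and the group total is 11 × 48 = 528.
Each contributed unit returns 5.280 to the group as a whole (0.48 to each of 11 players), which exceeds 1, so the social optimum is full contribution: group total = 5.280 × 528 = 2787.84.
Efficiency loss = 2787.84 − 528 = 2259.84.

2259.84 dollars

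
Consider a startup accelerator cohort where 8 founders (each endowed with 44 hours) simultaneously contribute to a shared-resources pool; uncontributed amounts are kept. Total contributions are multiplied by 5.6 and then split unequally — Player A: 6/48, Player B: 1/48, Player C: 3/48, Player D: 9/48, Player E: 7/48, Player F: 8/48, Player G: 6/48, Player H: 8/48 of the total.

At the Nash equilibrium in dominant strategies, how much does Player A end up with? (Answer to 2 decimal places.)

74.80 hours

For player j, contributing a unit is worthwhile iff 5.6 × (j's share) ≥ 1, i.e. iff j's share is at least 0.1786.
Player D alone (share 9/48) is above the threshold, contributing 44; the remaining 7 contribute 0. Total contributed: 44.
Player A keeps 44 and receives 5.6 × 44 × 6/48 = 30.80 from the shared-resources pool, for a payoff of 74.80.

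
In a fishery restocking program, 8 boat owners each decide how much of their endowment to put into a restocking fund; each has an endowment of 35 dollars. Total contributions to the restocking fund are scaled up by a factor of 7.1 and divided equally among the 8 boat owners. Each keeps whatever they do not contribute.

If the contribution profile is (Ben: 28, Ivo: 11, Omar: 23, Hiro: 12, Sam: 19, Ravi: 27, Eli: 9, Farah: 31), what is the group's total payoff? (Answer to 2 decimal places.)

Total contributed: 28 + 11 + 23 + 12 + 19 + 27 + 9 + 31 = 160; total kept: 8 × 35 − 160 = 120.
The restocking fund pays out 7.1 × 160 = 1136.00 in aggregate.
Group total = 120 + 1136.00 = 1256.00.

1256.00 dollars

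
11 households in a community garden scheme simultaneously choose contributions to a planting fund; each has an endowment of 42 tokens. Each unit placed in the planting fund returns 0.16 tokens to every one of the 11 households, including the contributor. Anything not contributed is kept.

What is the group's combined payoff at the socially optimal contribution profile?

813.12 tokens

Each contributed unit returns 1.760 to the group as a whole (0.16 to each of 11 players), which exceeds 1, so the social optimum is full contribution: group total = 1.760 × 462 = 813.12.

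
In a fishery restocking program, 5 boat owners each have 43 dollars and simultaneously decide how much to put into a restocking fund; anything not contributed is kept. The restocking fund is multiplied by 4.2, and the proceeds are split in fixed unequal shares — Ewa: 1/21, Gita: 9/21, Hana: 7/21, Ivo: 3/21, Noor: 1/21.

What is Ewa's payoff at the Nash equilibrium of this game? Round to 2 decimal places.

Player j's private return per contributed unit is 4.2 × (j's share). Contributing is weakly dominant for j when that share is at least 1/4.2 = 0.2381, and contributing 0 is dominant otherwise.
Gita and Hana clear that bar, contributing 43 each; the remaining 3 contribute 0. Total contributed: 86.
Ewa keeps 43 and receives 4.2 × 86 × 1/21 = 17.20 from the restocking fund, for a payoff of 60.20.

60.20 dollars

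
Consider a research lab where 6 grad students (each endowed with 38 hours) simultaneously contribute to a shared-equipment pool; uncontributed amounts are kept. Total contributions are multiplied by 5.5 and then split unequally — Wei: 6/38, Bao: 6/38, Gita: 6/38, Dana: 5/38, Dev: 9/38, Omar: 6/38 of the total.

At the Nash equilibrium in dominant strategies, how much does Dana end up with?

Player j's private return per contributed unit is 5.5 × (j's share). Contributing is weakly dominant for j when that share is at least 1/5.5 = 0.1818, and contributing 0 is dominant otherwise.
Dev alone (share 9/38) is above the threshold, contributing 38; the remaining 5 contribute 0. Total contributed: 38.
Dana keeps 38 and receives 5.5 × 38 × 5/38 = 27.50 from the shared-equipment pool, for a payoff of 65.50.

65.50 hours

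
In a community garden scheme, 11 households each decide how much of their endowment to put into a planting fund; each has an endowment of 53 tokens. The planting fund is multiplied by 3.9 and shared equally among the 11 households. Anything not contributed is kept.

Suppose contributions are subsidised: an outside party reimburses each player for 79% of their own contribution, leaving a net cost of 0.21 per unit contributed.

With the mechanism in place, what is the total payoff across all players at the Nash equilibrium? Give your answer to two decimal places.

2734.27 tokens

With the mechanism, a contributed unit returns (3.9/11) / 0.21 = 1.6883 per unit of net cost to the contributor — now above 1 — so contributing fully is weakly dominant for every player.
So the Nash equilibrium is full contribution by all 11; the group earns 11 × (53 × 0.79 + 3.9 × 53) = 2734.27.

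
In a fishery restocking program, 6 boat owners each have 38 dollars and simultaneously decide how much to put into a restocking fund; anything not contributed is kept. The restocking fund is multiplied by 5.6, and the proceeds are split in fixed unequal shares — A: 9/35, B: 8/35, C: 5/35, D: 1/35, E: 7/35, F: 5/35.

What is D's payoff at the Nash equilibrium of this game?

56.24 dollars

For player j, contributing a unit is worthwhile iff 5.6 × (j's share) ≥ 1, i.e. iff j's share is at least 0.1786.
A, B and E clear that bar, contributing 38 each; the remaining 3 contribute 0. Total contributed: 114.
D keeps 38 and receives 5.6 × 114 × 1/35 = 18.24 from the restocking fund, for a payoff of 56.24.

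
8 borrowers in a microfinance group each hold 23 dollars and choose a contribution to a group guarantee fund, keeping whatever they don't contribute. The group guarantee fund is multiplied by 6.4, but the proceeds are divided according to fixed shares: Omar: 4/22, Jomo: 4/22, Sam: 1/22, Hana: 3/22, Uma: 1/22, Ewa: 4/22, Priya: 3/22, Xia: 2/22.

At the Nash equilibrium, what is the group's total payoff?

556.60 dollars

For player j, contributing a unit is worthwhile iff 6.4 × (j's share) ≥ 1, i.e. iff j's share is at least 0.1563.
Omar, Jomo and Ewa clear that bar, contributing 23 each; the remaining 5 contribute 0. Total contributed: 69.
The group guarantee fund pays out 6.4 × 69 = 441.60 in total (split across the unequal shares, but the aggregate is all that matters for the group sum).
The 5 free-riders keep 23 each, adding 115. Group total = 115 + 441.60 = 556.60.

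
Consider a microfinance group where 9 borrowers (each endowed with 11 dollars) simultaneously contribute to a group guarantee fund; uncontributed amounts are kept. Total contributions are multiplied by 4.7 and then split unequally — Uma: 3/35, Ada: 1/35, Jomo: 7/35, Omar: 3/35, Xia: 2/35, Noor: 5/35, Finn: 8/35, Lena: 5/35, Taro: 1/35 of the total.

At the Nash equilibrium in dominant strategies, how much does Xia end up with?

Player j's private return per contributed unit is 4.7 × (j's share). Contributing is weakly dominant for j when that share is at least 1/4.7 = 0.2128, and contributing 0 is dominant otherwise.
The only share above 0.2128 is Finn's 8/35, contributing 11; the remaining 8 contribute 0. Total contributed: 11.
Xia keeps 11 and receives 4.7 × 11 × 2/35 = 2.95 from the group guarantee fund, for a payoff of 13.95.

13.95 dollars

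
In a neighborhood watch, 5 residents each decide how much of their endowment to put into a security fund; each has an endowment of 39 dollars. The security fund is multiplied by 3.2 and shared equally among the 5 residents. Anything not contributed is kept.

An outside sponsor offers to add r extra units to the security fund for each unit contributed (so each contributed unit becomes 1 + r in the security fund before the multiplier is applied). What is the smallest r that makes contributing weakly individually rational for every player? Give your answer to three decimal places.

With matching at rate r, one contributed unit becomes (1 + r) in the security fund and returns 3.2 × (1 + r) / 5 to the contributor.
Setting this equal to 1: 1 + r = 5/3.2 = 1.5625.
So the minimum matching rate is r = 1.5625 − 1 = 0.563.

0.563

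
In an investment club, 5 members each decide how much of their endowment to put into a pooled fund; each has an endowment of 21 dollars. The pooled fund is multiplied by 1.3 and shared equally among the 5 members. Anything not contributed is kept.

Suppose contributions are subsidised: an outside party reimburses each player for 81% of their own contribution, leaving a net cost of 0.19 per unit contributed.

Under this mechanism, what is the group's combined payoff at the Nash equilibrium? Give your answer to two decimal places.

221.55 dollars

The effective private return per unit is now (1.3/5) / 0.19 = 1.3684 > 1, so every player's dominant strategy flips to full contribution.
At the Nash equilibrium everyone contributes 21. Group total payoff = 5 × (21 × 0.81 + 1.3 × 21) = 221.55.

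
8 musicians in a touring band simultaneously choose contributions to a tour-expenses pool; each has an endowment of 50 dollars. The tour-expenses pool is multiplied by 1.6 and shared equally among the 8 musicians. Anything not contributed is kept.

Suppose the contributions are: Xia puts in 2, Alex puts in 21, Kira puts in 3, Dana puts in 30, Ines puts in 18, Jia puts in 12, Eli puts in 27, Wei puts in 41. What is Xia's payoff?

78.80 dollars

Total contributed: 2 + 21 + 3 + 30 + 18 + 12 + 27 + 41 = 154.
Each receives 1.6 × 154 / 8 = 30.80 from the tour-expenses pool.
Xia keeps 50 − 2 = 48, so Xia's payoff is 48 + 30.80 = 78.80.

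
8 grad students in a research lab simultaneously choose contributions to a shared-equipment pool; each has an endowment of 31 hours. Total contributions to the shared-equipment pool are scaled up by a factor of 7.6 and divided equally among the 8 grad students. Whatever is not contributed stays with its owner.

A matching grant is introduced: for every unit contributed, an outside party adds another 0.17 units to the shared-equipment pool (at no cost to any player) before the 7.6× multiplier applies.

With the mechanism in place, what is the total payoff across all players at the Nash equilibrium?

The effective private return per unit is now 7.6 × 1.17 / 8 = 1.1115 > 1, so every player's dominant strategy flips to full contribution.
So the Nash equilibrium is full contribution by all 8; the group earns 7.6 × 1.17 × 248 = 2205.22.

2205.22 hours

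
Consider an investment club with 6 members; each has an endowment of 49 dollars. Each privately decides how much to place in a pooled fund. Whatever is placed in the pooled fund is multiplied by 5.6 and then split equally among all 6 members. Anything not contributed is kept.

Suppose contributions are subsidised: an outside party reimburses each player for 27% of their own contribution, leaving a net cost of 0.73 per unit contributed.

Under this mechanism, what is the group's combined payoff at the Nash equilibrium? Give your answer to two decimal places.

1725.78 dollars

The effective private return per unit is now (5.6/6) / 0.73 = 1.2785 > 1, so every player's dominant strategy flips to full contribution.
At the Nash equilibrium everyone contributes 49. Group total payoff = 6 × (49 × 0.27 + 5.6 × 49) = 1725.78.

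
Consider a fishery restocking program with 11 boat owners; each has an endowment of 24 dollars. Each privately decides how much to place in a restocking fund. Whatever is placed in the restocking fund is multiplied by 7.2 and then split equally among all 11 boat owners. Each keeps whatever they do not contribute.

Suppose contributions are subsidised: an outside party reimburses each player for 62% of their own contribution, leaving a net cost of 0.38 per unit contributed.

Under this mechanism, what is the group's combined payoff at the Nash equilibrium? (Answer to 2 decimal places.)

With the mechanism, a contributed unit returns (7.2/11) / 0.38 = 1.7225 per unit of net cost to the contributor — now above 1 — so contributing fully is weakly dominant for every player.
At the Nash equilibrium everyone contributes 24. Group total payoff = 11 × (24 × 0.62 + 7.2 × 24) = 2064.48.

2064.48 dollars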